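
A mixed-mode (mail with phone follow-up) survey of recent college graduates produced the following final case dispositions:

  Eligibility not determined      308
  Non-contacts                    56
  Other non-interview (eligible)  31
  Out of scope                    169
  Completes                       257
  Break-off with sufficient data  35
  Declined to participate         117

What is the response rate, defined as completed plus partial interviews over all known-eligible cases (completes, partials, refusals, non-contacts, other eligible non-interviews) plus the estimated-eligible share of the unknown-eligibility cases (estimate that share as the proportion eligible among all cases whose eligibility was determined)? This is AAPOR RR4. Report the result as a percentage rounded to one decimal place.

40.2%

Top = 257 + 35 = 292
Determined eligible = 257 + 35 + 117 + 56 + 31 = 496
e = 496 / (496 + 169) = 496 / 665 = 0.7459
Estimated eligible among unknowns = 0.7459 × 308 = 229.74
Denom = 496 + 229.74 = 725.74
RR4 = 292 / 725.74 = 0.4023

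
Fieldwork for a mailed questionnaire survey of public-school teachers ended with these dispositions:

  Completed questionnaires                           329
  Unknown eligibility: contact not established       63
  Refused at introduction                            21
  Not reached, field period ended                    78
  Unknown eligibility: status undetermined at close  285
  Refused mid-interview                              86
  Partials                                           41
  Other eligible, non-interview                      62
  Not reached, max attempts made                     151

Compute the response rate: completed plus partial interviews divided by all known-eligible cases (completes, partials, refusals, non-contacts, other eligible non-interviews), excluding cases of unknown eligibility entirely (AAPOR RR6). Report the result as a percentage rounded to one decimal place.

48.2%

Refusals = 21 + 86 = 107
Never reached = 78 + 151 = 229
Unknown eligibility = 63 + 285 = 348
Num → 329 + 41 = 370
Base → 329 + 41 + 107 + 229 + 62 = 768
RR6 = 370 / 768 = 0.4818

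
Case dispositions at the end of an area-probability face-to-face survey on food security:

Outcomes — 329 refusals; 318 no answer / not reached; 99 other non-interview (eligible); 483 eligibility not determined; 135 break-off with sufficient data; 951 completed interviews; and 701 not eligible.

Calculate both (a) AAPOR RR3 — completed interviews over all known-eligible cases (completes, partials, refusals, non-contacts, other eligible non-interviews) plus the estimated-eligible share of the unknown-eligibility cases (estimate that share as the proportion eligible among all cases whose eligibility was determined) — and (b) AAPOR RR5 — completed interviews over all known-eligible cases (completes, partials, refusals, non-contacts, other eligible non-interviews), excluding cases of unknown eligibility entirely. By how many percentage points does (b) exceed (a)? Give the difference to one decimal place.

Num: 951
Determined eligible: 951 + 135 + 329 + 318 + 99 = 1832
e = 1832 / (1832 + 701) = 1832 / 2533 = 0.7233
Estimated eligible among unknowns: 0.7233 × 483 = 349.35
Base: 1832 + 349.35 = 2181.35
RR3 = 951 / 2181.35 = 0.4360
Base: 951 + 135 + 329 + 318 + 99 = 1832
RR5 = 951 / 1832 = 0.5191
Difference = 51.91 − 43.60 = 8.31 percentage points

8.3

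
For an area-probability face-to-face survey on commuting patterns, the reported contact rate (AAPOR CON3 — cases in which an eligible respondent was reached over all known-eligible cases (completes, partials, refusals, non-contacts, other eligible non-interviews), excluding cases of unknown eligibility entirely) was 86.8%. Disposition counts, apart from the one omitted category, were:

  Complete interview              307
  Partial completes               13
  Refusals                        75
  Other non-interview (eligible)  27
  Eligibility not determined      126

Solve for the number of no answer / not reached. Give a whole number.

64

Numerator: 307 + 13 + 75 + 27 = 422
CON3 = 422 / D = 0.868
D = 422 / 0.868 = 486.2
Other denominator terms total 422
no answer / not reached = 486.2 − 422 ≈ 64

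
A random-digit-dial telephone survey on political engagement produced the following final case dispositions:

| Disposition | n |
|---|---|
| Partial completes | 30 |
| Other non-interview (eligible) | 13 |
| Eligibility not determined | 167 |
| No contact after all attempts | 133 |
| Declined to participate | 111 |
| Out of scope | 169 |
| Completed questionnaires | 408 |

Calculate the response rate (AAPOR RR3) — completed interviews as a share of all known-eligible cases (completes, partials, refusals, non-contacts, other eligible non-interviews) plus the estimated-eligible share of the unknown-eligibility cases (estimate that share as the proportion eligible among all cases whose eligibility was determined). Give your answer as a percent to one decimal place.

49.2%

Top = 408
Known eligible = 408 + 30 + 111 + 133 + 13 = 695
e = 695 / (695 + 169) = 695 / 864 = 0.8044
Eligible share of unknowns = 0.8044 × 167 = 134.33
Denominator = 695 + 134.33 = 829.33
RR3 = 408 / 829.33 = 0.4920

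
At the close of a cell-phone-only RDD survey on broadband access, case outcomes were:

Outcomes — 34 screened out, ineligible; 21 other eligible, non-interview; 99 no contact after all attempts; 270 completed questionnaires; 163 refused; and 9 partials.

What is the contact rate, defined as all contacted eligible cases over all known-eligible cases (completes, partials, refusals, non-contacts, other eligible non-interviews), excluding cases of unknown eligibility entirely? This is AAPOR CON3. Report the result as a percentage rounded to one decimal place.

82.4%

Num: 270 + 9 + 163 + 21 = 463
Denominator: 270 + 9 + 163 + 99 + 21 = 562
CON3 = 463 / 562 = 0.8238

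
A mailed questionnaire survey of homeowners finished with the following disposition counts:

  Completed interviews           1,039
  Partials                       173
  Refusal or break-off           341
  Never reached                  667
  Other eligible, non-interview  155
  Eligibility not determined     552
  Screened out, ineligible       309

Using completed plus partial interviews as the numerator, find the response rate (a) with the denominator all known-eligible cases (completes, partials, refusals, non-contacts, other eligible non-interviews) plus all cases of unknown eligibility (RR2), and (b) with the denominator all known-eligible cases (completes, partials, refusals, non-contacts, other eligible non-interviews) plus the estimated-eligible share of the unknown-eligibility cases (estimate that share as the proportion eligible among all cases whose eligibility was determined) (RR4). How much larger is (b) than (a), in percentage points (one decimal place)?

Top → 1039 + 173 = 1212
Base → 1039 + 173 + 341 + 667 + 155 + 552 = 2927
RR2 = 1212 / 2927 = 0.4141
Eligible (known) → 1039 + 173 + 341 + 667 + 155 = 2375
e = 2375 / (2375 + 309) = 2375 / 2684 = 0.8849
Estimated eligible among unknowns → 0.8849 × 552 = 488.46
Base → 2375 + 488.46 = 2863.46
RR4 = 1212 / 2863.46 = 0.4233
Difference = 42.33 − 41.41 = 0.92 percentage points

0.9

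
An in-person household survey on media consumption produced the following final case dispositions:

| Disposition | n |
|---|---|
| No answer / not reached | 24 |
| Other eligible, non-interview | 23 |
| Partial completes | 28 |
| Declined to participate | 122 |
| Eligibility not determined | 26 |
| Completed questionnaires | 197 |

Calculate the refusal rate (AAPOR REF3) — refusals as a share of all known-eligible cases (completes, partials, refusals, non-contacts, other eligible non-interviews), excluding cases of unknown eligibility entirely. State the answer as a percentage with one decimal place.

31.0%

Top → 122
Denominator → 197 + 28 + 122 + 24 + 23 = 394
REF3 = 122 / 394 = 0.3096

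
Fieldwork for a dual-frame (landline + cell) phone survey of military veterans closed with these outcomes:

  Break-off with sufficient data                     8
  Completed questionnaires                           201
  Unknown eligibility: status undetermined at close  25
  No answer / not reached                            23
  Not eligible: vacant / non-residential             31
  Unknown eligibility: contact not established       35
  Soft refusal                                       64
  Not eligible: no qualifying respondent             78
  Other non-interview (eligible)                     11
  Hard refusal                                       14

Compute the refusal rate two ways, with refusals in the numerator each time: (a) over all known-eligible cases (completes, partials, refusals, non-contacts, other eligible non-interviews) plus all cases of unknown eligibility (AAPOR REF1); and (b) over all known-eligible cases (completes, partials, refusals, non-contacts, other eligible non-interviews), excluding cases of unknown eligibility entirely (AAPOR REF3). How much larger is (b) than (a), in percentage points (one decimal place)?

3.8

Declined to participate = 14 + 64 = 78
Undetermined eligibility = 35 + 25 = 60
Out of scope = 78 + 31 = 109
Top → 78
Base → 201 + 8 + 78 + 23 + 11 + 60 = 381
REF1 = 78 / 381 = 0.2047
Base → 201 + 8 + 78 + 23 + 11 = 321
REF3 = 78 / 321 = 0.2430
Difference = 24.30 − 20.47 = 3.83 percentage points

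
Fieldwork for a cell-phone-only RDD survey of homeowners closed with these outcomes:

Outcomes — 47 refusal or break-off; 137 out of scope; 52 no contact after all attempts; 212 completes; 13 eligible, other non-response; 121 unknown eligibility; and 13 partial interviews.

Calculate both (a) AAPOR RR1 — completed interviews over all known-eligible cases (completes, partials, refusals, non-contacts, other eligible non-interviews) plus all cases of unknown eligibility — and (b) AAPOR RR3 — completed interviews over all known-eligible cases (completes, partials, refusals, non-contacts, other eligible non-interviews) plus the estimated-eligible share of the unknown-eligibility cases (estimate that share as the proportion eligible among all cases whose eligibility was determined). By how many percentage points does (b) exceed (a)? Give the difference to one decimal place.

Num → 212
Denominator → 212 + 13 + 47 + 52 + 13 + 121 = 458
RR1 = 212 / 458 = 0.4629
Known eligible → 212 + 13 + 47 + 52 + 13 = 337
e = 337 / (337 + 137) = 337 / 474 = 0.7110
Estimated eligible among unknowns → 0.7110 × 121 = 86.03
Denominator → 337 + 86.03 = 423.03
RR3 = 212 / 423.03 = 0.5011
Difference = 50.11 − 46.29 = 3.82 percentage points

3.8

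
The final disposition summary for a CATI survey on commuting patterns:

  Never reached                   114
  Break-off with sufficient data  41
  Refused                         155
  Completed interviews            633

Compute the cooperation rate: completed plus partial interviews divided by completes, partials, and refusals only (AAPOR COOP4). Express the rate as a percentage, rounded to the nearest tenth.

Num = 633 + 41 = 674
Denominator = 633 + 41 + 155 = 829
COOP4 = 674 / 829 = 0.8130

81.3%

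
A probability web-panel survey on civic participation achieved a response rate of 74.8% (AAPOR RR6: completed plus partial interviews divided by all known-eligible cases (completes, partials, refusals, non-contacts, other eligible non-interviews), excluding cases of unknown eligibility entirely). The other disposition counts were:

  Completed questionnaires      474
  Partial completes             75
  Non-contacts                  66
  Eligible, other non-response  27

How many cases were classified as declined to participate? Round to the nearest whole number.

92

Numerator: 474 + 75 = 549
RR6 = 549 / D = 0.748
D = 549 / 0.748 = 734.0
Other denominator terms total 642
declined to participate = 734.0 − 642 ≈ 92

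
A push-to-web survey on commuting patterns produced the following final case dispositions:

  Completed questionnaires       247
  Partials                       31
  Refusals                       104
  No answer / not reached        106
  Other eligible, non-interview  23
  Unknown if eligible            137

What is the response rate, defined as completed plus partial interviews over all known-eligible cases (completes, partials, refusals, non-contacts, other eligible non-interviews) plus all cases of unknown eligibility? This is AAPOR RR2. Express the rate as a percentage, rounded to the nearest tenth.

42.9%

Top: 247 + 31 = 278
Denominator: 247 + 31 + 104 + 106 + 23 + 137 = 648
RR2 = 278 / 648 = 0.4290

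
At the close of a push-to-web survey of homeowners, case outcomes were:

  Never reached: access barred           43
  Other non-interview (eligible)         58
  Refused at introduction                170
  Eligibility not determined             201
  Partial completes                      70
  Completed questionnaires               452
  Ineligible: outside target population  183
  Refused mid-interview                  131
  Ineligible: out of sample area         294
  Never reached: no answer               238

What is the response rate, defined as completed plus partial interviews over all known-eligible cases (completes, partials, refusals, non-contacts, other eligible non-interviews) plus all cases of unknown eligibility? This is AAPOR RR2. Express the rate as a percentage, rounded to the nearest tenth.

Declined to participate = 170 + 131 = 301
Never reached = 238 + 43 = 281
Ineligible = 183 + 294 = 477
Numerator: 452 + 70 = 522
Denominator: 452 + 70 + 301 + 281 + 58 + 201 = 1363
RR2 = 522 / 1363 = 0.3830

38.3%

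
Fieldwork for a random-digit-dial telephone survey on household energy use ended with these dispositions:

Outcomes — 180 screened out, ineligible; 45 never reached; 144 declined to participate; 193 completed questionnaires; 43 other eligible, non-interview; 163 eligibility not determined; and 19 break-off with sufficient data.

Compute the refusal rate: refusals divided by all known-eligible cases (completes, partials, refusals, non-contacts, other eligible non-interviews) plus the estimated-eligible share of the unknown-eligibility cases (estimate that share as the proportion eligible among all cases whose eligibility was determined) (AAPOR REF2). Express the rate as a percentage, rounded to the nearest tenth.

25.7%

Numerator → 144
Known eligible → 193 + 19 + 144 + 45 + 43 = 444
e = 444 / (444 + 180) = 444 / 624 = 0.7115
e × U → 0.7115 × 163 = 115.97
Denom → 444 + 115.97 = 559.97
REF2 = 144 / 559.97 = 0.2572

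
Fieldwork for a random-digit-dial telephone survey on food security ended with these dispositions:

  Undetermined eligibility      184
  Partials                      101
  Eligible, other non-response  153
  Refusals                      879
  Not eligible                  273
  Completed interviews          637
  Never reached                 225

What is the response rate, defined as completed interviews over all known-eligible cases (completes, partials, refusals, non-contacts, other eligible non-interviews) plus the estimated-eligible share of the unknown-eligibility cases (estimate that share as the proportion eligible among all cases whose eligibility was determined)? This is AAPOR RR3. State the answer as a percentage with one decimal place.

Numerator → 637
Determined eligible → 637 + 101 + 879 + 225 + 153 = 1995
e = 1995 / (1995 + 273) = 1995 / 2268 = 0.8796
e × U → 0.8796 × 184 = 161.85
Denominator → 1995 + 161.85 = 2156.85
RR3 = 637 / 2156.85 = 0.2953

29.5%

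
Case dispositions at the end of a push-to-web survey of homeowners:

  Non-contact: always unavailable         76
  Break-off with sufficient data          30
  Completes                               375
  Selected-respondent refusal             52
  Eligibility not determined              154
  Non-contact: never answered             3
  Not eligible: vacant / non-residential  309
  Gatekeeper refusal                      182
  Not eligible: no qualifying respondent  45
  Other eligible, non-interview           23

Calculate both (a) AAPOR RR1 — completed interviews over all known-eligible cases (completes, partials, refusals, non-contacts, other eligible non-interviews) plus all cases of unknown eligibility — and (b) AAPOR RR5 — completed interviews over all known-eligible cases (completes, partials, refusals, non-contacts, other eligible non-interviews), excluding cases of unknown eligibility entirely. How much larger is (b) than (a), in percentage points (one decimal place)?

Refusal or break-off = 182 + 52 = 234
Non-contacts = 3 + 76 = 79
Screened out, ineligible = 45 + 309 = 354
Top = 375
Denominator = 375 + 30 + 234 + 79 + 23 + 154 = 895
RR1 = 375 / 895 = 0.4190
Denominator = 375 + 30 + 234 + 79 + 23 = 741
RR5 = 375 / 741 = 0.5061
Difference = 50.61 − 41.90 = 8.71 percentage points

8.7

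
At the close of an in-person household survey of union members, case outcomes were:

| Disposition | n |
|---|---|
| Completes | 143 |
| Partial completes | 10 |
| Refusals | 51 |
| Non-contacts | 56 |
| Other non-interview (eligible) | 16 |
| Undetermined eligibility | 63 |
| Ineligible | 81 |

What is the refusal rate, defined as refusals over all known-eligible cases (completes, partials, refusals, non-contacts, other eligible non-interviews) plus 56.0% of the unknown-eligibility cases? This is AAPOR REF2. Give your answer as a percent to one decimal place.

16.4%

Top → 51
Determined eligible → 143 + 10 + 51 + 56 + 16 = 276
Eligible share of unknowns → 0.5600 × 63 = 35.28
Denom → 276 + 35.28 = 311.28
REF2 = 51 / 311.28 = 0.1638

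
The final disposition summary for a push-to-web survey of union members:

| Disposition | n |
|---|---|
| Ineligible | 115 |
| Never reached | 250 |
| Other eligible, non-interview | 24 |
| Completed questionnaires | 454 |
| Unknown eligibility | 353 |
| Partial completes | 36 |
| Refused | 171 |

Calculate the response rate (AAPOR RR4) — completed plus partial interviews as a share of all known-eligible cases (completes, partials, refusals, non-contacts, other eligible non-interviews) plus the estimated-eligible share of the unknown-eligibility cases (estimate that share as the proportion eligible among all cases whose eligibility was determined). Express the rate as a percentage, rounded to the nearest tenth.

39.2%

Top = 454 + 36 = 490
Determined eligible = 454 + 36 + 171 + 250 + 24 = 935
e = 935 / (935 + 115) = 935 / 1050 = 0.8905
e × U = 0.8905 × 353 = 314.35
Base = 935 + 314.35 = 1249.35
RR4 = 490 / 1249.35 = 0.3922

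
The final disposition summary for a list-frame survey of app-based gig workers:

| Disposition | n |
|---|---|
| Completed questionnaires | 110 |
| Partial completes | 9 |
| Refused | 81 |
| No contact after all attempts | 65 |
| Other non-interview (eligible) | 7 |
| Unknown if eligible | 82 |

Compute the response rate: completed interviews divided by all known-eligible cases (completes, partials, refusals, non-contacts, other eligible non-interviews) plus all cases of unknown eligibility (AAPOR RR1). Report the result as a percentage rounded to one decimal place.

Num = 110
Denom = 110 + 9 + 81 + 65 + 7 + 82 = 354
RR1 = 110 / 354 = 0.3107

31.1%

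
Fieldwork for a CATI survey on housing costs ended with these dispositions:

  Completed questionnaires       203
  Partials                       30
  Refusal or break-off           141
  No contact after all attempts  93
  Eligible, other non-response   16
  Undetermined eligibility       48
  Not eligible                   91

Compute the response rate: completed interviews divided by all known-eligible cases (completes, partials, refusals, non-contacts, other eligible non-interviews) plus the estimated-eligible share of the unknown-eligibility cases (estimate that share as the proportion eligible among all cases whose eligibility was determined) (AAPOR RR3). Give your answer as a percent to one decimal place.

38.8%

Top = 203
Determined eligible = 203 + 30 + 141 + 93 + 16 = 483
e = 483 / (483 + 91) = 483 / 574 = 0.8415
Eligible share of unknowns = 0.8415 × 48 = 40.39
Denom = 483 + 40.39 = 523.39
RR3 = 203 / 523.39 = 0.3879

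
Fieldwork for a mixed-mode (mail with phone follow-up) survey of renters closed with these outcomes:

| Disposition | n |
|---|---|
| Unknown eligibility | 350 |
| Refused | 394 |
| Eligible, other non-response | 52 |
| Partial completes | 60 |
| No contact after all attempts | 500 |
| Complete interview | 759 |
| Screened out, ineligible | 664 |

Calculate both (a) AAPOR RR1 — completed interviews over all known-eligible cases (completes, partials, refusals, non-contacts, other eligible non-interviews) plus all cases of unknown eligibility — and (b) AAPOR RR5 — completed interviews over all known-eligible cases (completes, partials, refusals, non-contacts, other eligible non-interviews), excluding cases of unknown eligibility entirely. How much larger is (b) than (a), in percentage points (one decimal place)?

Num = 759
Denom = 759 + 60 + 394 + 500 + 52 + 350 = 2115
RR1 = 759 / 2115 = 0.3589
Denom = 759 + 60 + 394 + 500 + 52 = 1765
RR5 = 759 / 1765 = 0.4300
Difference = 43.00 − 35.89 = 7.11 percentage points

7.1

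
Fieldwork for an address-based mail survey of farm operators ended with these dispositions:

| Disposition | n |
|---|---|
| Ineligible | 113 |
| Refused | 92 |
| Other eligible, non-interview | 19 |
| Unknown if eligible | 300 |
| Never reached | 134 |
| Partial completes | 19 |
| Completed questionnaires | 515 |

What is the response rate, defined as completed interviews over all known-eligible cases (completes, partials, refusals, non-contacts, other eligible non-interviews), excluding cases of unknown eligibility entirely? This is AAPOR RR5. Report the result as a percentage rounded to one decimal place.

66.1%

Num = 515
Denom = 515 + 19 + 92 + 134 + 19 = 779
RR5 = 515 / 779 = 0.6611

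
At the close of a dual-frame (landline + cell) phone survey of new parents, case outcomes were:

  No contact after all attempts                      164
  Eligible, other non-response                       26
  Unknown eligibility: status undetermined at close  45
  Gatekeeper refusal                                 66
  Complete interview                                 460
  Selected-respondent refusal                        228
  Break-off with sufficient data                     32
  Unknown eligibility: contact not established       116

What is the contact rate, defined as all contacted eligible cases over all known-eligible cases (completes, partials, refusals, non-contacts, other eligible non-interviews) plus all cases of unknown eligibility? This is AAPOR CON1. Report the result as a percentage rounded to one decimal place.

71.4%

Refusals = 66 + 228 = 294
Eligibility not determined = 116 + 45 = 161
Num: 460 + 32 + 294 + 26 = 812
Denom: 460 + 32 + 294 + 164 + 26 + 161 = 1137
CON1 = 812 / 1137 = 0.7142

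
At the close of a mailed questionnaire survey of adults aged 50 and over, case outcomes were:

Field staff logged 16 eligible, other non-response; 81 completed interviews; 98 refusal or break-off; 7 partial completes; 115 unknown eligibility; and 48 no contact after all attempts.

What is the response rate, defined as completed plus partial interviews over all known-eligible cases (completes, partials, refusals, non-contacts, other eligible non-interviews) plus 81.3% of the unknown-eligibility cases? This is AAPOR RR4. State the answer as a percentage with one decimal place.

Top → 81 + 7 = 88
Eligible (known) → 81 + 7 + 98 + 48 + 16 = 250
Estimated eligible among unknowns → 0.8130 × 115 = 93.49
Denominator → 250 + 93.49 = 343.49
RR4 = 88 / 343.49 = 0.2562

25.6%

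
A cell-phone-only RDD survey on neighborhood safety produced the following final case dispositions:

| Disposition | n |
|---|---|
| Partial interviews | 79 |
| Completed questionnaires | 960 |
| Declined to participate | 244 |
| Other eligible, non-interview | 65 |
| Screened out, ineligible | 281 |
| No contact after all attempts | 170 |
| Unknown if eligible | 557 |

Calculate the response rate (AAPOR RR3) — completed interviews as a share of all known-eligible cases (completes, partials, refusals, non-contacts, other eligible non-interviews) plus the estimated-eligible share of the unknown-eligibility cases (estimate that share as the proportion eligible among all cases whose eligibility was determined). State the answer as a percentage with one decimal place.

48.3%

Numerator = 960
Eligible (known) = 960 + 79 + 244 + 170 + 65 = 1518
e = 1518 / (1518 + 281) = 1518 / 1799 = 0.8438
Eligible share of unknowns = 0.8438 × 557 = 470.00
Base = 1518 + 470.00 = 1988.00
RR3 = 960 / 1988.00 = 0.4829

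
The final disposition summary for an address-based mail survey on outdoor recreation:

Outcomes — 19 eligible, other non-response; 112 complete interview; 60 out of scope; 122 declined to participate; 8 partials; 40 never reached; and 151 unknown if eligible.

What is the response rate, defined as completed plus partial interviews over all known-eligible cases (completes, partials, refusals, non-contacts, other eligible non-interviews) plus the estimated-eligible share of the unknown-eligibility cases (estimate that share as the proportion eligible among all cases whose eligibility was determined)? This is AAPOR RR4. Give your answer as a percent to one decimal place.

28.1%

Numerator → 112 + 8 = 120
Known eligible → 112 + 8 + 122 + 40 + 19 = 301
e = 301 / (301 + 60) = 301 / 361 = 0.8338
Eligible share of unknowns → 0.8338 × 151 = 125.90
Base → 301 + 125.90 = 426.90
RR4 = 120 / 426.90 = 0.2811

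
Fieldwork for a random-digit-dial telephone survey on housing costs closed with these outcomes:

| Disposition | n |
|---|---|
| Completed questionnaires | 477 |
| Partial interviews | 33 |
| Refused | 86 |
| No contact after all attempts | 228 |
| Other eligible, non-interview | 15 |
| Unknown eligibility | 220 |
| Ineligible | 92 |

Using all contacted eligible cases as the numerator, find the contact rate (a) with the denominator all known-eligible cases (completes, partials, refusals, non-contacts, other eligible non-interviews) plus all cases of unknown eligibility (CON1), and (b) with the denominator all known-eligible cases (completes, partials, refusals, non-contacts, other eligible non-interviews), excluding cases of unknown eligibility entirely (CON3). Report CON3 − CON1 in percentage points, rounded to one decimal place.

15.1

Top = 477 + 33 + 86 + 15 = 611
Base = 477 + 33 + 86 + 228 + 15 + 220 = 1059
CON1 = 611 / 1059 = 0.5770
Base = 477 + 33 + 86 + 228 + 15 = 839
CON3 = 611 / 839 = 0.7282
Difference = 72.82 − 57.70 = 15.12 percentage points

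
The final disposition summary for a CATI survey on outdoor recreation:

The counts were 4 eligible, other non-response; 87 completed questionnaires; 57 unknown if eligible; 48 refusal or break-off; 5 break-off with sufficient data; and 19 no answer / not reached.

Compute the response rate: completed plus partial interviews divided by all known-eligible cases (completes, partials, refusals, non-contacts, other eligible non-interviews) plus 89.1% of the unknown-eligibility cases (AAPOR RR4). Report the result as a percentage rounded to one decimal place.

43.0%

Top = 87 + 5 = 92
Determined eligible = 87 + 5 + 48 + 19 + 4 = 163
Eligible share of unknowns = 0.8910 × 57 = 50.79
Denominator = 163 + 50.79 = 213.79
RR4 = 92 / 213.79 = 0.4303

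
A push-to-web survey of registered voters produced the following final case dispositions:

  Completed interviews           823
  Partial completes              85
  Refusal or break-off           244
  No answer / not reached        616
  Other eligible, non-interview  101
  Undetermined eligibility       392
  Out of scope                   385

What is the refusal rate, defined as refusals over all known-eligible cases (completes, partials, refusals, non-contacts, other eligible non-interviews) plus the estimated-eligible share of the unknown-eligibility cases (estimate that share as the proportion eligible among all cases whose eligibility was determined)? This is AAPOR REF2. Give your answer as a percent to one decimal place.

11.1%

Top = 244
Eligible (known) = 823 + 85 + 244 + 616 + 101 = 1869
e = 1869 / (1869 + 385) = 1869 / 2254 = 0.8292
e × U = 0.8292 × 392 = 325.05
Denom = 1869 + 325.05 = 2194.05
REF2 = 244 / 2194.05 = 0.1112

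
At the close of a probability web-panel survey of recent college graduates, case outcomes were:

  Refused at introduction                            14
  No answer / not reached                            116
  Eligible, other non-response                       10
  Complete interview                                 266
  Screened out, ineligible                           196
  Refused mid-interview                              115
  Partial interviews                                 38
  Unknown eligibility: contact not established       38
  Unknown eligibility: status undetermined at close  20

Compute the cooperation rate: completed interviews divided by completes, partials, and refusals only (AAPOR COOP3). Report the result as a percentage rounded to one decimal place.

Refusal or break-off = 14 + 115 = 129
Unknown if eligible = 38 + 20 = 58
Numerator: 266
Denom: 266 + 38 + 129 = 433
COOP3 = 266 / 433 = 0.6143

61.4%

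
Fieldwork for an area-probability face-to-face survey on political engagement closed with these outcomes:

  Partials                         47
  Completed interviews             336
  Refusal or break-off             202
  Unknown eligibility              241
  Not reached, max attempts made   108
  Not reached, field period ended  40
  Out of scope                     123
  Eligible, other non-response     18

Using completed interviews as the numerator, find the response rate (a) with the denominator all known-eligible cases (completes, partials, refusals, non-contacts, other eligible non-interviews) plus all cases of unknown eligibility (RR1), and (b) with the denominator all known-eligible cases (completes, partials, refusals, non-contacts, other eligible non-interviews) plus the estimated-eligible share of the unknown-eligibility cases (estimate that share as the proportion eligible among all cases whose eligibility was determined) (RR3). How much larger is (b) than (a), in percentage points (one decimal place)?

Non-contacts = 40 + 108 = 148
Num = 336
Denom = 336 + 47 + 202 + 148 + 18 + 241 = 992
RR1 = 336 / 992 = 0.3387
Determined eligible = 336 + 47 + 202 + 148 + 18 = 751
e = 751 / (751 + 123) = 751 / 874 = 0.8593
e × U = 0.8593 × 241 = 207.09
Denom = 751 + 207.09 = 958.09
RR3 = 336 / 958.09 = 0.3507
Difference = 35.07 − 33.87 = 1.20 percentage points

1.2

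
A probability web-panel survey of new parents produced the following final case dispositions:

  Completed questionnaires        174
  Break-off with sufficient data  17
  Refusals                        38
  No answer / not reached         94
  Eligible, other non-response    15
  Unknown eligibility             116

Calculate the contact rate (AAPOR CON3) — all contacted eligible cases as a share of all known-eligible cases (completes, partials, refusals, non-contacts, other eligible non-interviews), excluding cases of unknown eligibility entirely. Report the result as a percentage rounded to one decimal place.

Numerator = 174 + 17 + 38 + 15 = 244
Denom = 174 + 17 + 38 + 94 + 15 = 338
CON3 = 244 / 338 = 0.7219

72.2%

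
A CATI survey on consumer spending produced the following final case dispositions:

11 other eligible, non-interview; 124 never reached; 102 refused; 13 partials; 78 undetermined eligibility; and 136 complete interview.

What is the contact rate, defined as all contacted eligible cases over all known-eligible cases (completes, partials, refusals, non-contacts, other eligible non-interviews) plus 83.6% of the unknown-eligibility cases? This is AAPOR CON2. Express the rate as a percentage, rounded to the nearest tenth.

Numerator = 136 + 13 + 102 + 11 = 262
Eligible (known) = 136 + 13 + 102 + 124 + 11 = 386
Eligible share of unknowns = 0.8360 × 78 = 65.21
Base = 386 + 65.21 = 451.21
CON2 = 262 / 451.21 = 0.5807

58.1%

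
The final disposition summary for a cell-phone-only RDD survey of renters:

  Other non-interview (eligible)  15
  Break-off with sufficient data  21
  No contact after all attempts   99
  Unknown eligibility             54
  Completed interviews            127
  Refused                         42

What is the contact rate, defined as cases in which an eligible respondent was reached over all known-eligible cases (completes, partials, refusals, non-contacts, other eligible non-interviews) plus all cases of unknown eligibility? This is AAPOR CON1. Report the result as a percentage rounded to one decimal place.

57.3%

Top = 127 + 21 + 42 + 15 = 205
Base = 127 + 21 + 42 + 99 + 15 + 54 = 358
CON1 = 205 / 358 = 0.5726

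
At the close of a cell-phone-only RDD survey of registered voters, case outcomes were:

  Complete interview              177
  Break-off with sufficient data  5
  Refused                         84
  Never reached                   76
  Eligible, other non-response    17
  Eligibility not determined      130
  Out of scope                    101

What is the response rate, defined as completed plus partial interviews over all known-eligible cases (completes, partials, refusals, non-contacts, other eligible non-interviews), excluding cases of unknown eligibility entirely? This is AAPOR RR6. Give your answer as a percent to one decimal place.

50.7%

Numerator: 177 + 5 = 182
Denom: 177 + 5 + 84 + 76 + 17 = 359
RR6 = 182 / 359 = 0.5070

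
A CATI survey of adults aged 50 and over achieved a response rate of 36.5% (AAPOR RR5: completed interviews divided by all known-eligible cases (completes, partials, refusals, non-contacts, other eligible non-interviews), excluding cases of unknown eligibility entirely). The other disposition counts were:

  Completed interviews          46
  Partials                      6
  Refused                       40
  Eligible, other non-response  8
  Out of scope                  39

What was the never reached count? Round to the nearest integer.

RR5 = 46 / D = 0.365
D = 46 / 0.365 = 126.0
Rest of base = 100
never reached = 126.0 − 100 ≈ 26

26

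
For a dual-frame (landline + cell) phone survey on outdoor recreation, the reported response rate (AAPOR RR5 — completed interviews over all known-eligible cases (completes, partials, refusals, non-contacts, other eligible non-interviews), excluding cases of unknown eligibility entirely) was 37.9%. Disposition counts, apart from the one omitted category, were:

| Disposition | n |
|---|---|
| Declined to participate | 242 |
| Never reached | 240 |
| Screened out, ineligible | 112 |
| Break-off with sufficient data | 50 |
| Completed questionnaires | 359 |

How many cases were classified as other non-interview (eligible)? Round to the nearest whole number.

RR5 = 359 / D = 0.379
D = 359 / 0.379 = 947.2
Rest of base = 891
other non-interview (eligible) = 947.2 − 891 ≈ 56

56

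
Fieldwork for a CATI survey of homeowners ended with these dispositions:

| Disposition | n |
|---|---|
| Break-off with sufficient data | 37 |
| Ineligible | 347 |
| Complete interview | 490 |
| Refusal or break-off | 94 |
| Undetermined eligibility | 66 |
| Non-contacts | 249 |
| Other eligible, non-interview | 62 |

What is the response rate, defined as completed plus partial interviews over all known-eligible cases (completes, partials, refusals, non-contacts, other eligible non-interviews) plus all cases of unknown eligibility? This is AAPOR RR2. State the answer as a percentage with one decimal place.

52.8%

Numerator: 490 + 37 = 527
Denominator: 490 + 37 + 94 + 249 + 62 + 66 = 998
RR2 = 527 / 998 = 0.5281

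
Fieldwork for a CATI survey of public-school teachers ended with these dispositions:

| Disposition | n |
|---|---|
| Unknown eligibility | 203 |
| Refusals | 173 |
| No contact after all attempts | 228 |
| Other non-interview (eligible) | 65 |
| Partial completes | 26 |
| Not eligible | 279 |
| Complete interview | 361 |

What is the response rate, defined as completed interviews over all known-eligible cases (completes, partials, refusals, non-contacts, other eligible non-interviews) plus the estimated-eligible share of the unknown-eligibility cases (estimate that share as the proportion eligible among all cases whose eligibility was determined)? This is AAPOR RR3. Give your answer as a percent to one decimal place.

35.9%

Top: 361
Known eligible: 361 + 26 + 173 + 228 + 65 = 853
e = 853 / (853 + 279) = 853 / 1132 = 0.7535
e × U: 0.7535 × 203 = 152.96
Denom: 853 + 152.96 = 1005.96
RR3 = 361 / 1005.96 = 0.3589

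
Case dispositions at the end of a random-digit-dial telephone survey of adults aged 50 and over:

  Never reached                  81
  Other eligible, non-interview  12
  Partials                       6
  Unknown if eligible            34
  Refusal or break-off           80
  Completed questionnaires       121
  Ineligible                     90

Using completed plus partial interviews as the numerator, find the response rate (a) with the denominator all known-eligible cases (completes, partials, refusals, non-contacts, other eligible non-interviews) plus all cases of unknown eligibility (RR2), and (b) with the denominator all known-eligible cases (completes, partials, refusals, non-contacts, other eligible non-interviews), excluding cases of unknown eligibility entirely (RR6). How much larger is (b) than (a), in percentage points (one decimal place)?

4.3

Numerator: 121 + 6 = 127
Denom: 121 + 6 + 80 + 81 + 12 + 34 = 334
RR2 = 127 / 334 = 0.3802
Denom: 121 + 6 + 80 + 81 + 12 = 300
RR6 = 127 / 300 = 0.4233
Difference = 42.33 − 38.02 = 4.31 percentage points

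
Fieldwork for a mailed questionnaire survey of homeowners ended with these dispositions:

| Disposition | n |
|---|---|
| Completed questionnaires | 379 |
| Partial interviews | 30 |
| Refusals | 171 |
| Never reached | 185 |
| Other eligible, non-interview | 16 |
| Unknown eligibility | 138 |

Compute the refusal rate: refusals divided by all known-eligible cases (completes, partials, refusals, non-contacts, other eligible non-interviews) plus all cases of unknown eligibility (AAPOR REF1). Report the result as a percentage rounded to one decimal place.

18.6%

Num = 171
Base = 379 + 30 + 171 + 185 + 16 + 138 = 919
REF1 = 171 / 919 = 0.1861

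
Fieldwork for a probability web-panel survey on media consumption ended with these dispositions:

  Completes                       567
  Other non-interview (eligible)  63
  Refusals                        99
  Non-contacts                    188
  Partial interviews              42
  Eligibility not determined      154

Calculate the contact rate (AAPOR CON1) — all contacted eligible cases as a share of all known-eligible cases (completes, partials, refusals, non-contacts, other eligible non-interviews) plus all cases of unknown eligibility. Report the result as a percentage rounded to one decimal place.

69.3%

Numerator: 567 + 42 + 99 + 63 = 771
Base: 567 + 42 + 99 + 188 + 63 + 154 = 1113
CON1 = 771 / 1113 = 0.6927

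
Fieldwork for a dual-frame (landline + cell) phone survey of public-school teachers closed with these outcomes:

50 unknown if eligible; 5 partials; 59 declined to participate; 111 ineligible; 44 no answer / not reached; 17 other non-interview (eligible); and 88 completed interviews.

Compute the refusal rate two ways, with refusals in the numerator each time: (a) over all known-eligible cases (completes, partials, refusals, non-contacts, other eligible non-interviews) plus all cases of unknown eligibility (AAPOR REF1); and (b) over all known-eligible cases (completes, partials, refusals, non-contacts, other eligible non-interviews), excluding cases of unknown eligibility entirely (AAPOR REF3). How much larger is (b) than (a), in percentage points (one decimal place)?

Top → 59
Base → 88 + 5 + 59 + 44 + 17 + 50 = 263
REF1 = 59 / 263 = 0.2243
Base → 88 + 5 + 59 + 44 + 17 = 213
REF3 = 59 / 213 = 0.2770
Difference = 27.70 − 22.43 = 5.27 percentage points

5.3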